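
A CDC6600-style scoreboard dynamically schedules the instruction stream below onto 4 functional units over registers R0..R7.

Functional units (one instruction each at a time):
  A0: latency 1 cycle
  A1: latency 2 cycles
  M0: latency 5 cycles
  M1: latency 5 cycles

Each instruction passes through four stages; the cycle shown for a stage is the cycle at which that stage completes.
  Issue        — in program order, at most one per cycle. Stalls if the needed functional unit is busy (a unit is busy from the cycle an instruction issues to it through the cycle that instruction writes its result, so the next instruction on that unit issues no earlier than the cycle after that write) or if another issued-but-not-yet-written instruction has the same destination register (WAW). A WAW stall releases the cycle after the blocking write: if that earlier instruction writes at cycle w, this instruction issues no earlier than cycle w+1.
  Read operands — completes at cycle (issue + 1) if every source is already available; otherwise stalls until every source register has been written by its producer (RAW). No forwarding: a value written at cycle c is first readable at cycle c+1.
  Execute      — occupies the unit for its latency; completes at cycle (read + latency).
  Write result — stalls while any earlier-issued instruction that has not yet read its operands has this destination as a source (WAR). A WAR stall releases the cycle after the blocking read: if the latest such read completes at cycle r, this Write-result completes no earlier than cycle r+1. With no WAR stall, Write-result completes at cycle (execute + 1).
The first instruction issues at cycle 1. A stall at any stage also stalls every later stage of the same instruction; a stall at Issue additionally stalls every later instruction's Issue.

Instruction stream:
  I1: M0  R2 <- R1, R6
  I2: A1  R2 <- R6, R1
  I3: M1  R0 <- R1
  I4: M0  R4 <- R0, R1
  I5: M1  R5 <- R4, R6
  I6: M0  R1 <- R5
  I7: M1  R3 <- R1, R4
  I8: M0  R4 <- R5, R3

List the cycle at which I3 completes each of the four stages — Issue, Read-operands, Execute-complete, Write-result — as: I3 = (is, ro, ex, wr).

I3 = (10, 11, 16, 17)

c1: I1→M0
c2: I1 RO
c7: I1 EX
c8: I1 WR R2
c9: I2→A1
c10: I2 RO · I3→M1
c11: I3 RO · I4→M0
c12: I2 EX
c13: I2 WR R2
c16: I3 EX
c17: I3 WR R0
c18: I4 RO · I5→M1
c23: I4 EX
c24: I4 WR R4
c25: I5 RO · I6→M0
c30: I5 EX
c31: I5 WR R5
c32: I6 RO · I7→M1
c37: I6 EX
c38: I6 WR R1
c39: I7 RO · I8→M0
c44: I7 EX
c45: I7 WR R3
c46: I8 RO
c51: I8 EX
c52: I8 WR R4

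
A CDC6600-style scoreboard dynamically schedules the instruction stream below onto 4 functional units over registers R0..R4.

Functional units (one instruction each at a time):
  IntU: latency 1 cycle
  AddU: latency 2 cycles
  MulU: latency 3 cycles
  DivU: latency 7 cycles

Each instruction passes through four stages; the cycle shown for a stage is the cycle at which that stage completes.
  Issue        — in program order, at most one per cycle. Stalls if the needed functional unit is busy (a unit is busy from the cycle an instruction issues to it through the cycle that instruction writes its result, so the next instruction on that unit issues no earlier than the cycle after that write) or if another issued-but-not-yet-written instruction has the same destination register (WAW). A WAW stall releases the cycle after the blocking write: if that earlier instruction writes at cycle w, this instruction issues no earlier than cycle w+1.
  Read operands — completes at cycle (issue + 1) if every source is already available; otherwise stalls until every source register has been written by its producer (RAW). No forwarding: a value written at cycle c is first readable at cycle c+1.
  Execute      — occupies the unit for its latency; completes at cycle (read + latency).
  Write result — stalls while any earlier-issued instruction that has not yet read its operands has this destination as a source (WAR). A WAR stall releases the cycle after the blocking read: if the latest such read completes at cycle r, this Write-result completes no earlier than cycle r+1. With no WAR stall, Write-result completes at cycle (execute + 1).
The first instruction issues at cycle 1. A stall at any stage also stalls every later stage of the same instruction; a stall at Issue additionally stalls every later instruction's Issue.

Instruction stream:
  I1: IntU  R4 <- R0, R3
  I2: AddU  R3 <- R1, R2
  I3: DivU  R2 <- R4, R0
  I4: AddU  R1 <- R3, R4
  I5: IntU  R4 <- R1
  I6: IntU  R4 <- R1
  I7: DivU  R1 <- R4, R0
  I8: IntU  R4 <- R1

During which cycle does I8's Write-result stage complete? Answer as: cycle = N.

cycle 1: I1 issues→IntU
cycle 2: I1 reads, I2 issues→AddU
cycle 3: I1 exec-done, I2 reads, I3 issues→DivU
cycle 4: I1 writes R4
cycle 5: I2 exec-done, I3 reads
cycle 6: I2 writes R3
cycle 7: I4 issues→AddU
cycle 8: I4 reads, I5 issues→IntU
cycle 10: I4 exec-done
cycle 11: I4 writes R1
cycle 12: I3 exec-done, I5 reads
cycle 13: I3 writes R2, I5 exec-done
cycle 14: I5 writes R4
cycle 15: I6 issues→IntU
cycle 16: I6 reads, I7 issues→DivU
cycle 17: I6 exec-done
cycle 18: I6 writes R4
cycle 19: I7 reads, I8 issues→IntU
cycle 26: I7 exec-done
cycle 27: I7 writes R1
cycle 28: I8 reads
cycle 29: I8 exec-done
cycle 30: I8 writes R4

cycle = 30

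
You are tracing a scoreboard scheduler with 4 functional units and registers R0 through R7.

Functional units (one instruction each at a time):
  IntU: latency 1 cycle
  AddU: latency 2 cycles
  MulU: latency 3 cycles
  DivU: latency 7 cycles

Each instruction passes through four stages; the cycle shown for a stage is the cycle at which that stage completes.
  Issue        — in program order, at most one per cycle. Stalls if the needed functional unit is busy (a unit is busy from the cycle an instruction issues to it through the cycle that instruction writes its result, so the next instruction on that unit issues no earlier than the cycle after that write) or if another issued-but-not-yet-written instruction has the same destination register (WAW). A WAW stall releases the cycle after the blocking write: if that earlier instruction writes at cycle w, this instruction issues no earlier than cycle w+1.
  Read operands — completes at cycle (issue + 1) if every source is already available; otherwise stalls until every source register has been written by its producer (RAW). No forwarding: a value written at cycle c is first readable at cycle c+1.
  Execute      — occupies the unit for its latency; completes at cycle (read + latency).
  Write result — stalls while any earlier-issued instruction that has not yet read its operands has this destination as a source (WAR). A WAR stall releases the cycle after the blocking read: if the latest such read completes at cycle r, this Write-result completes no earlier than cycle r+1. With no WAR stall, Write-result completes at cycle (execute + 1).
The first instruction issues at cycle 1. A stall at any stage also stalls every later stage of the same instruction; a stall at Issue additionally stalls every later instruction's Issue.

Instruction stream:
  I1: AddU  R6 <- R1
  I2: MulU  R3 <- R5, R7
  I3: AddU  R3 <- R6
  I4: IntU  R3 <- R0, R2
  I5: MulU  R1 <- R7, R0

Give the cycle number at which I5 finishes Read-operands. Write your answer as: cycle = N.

I1 -> (1, 2, 4, 5)
I2 -> (2, 3, 6, 7)
I3 -> (8, 9, 11, 12)  // WAW R3: wait I2 write@7
I4 -> (13, 14, 15, 16)  // WAW R3: wait I3 write@12
I5 -> (14, 15, 18, 19)

cycle = 15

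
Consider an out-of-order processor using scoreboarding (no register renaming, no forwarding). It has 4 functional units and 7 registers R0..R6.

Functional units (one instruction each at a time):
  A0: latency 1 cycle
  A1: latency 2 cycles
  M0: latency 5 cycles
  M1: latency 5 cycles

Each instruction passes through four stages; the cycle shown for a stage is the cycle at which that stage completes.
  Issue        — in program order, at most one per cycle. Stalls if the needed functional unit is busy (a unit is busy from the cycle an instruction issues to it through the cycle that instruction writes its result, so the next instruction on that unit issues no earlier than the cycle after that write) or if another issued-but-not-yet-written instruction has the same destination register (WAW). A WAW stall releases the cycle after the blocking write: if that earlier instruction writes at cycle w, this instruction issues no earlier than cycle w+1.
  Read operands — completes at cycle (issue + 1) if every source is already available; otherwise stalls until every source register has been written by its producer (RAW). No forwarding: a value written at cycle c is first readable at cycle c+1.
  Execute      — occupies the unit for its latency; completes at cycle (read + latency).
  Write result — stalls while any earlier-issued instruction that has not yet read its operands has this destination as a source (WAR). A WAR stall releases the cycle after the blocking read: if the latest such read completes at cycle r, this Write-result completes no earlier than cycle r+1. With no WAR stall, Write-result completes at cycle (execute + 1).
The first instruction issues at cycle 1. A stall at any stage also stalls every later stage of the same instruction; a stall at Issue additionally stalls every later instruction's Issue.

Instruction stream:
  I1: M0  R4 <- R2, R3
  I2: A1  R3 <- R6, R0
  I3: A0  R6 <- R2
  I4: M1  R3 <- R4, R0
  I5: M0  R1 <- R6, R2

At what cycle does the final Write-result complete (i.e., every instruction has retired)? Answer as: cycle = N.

cycle = 16

I1: IS=1 RO=2 EX=7 WR=8
I2: IS=2 RO=3 EX=5 WR=6
I3: IS=3 RO=4 EX=5 WR=6
I4: IS=7 RO=9 EX=14 WR=15  [WAW R3: wait I2 write@6; RAW R4: wait I1 write@8]
I5: IS=9 RO=10 EX=15 WR=16  [struct: M0 busy until I1 writes@8]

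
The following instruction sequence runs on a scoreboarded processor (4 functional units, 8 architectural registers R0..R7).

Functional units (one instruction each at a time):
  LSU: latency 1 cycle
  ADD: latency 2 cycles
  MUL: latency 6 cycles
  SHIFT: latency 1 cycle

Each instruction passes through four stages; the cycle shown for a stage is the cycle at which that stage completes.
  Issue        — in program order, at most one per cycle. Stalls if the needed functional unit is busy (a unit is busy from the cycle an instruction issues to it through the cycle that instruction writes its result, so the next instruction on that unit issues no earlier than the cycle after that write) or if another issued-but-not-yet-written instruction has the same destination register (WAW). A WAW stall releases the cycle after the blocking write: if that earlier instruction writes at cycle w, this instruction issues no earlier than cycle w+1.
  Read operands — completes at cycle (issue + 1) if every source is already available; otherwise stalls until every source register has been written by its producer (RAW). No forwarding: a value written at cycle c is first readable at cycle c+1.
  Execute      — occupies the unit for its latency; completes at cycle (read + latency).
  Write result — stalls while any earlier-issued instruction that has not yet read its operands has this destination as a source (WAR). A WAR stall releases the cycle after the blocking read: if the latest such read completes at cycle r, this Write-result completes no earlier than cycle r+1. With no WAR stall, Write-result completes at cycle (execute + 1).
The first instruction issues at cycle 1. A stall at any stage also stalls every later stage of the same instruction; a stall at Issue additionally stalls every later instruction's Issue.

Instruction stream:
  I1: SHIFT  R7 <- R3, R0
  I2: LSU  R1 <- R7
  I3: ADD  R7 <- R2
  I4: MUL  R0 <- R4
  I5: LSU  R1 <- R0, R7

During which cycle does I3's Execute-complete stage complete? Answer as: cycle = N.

cycle = 8

[1] issue I1 (SHIFT)
[2] I1 read-ops | issue I2 (LSU)
[3] I1 finished on SHIFT
[4] I1→R7
[5] I2 read-ops | issue I3 (ADD)
[6] I2 finished on LSU | I3 read-ops | issue I4 (MUL)
[7] I2→R1 | I4 read-ops
[8] I3 finished on ADD | issue I5 (LSU)
[9] I3→R7
[13] I4 finished on MUL
[14] I4→R0
[15] I5 read-ops
[16] I5 finished on LSU
[17] I5→R1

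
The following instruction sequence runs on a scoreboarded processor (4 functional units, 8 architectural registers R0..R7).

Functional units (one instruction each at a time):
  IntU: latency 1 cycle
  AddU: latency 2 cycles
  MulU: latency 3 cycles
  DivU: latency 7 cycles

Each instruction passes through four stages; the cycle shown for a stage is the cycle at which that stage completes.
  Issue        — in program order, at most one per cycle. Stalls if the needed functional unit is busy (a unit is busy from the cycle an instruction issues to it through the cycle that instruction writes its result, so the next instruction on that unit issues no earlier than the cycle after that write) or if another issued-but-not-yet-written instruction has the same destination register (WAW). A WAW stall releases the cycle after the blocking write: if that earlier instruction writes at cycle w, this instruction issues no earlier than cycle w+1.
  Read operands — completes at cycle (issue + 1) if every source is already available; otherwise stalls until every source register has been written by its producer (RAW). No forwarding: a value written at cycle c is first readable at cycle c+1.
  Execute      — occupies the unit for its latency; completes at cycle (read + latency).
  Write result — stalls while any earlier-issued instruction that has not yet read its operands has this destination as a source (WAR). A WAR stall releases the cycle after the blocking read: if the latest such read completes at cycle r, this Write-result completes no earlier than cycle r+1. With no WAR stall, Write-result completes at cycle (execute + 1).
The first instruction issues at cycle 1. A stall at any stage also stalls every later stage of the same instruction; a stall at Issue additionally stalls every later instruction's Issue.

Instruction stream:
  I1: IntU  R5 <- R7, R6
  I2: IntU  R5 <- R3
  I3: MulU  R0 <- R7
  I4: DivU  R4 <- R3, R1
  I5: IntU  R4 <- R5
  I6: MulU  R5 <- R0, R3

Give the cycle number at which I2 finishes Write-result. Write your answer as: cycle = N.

cycle = 8

I1 -> (1, 2, 3, 4)
I2 -> (5, 6, 7, 8)  // struct: IntU busy until I1 writes@4
I3 -> (6, 7, 10, 11)
I4 -> (7, 8, 15, 16)
I5 -> (17, 18, 19, 20)  // WAW R4: wait I4 write@16
I6 -> (18, 19, 22, 23)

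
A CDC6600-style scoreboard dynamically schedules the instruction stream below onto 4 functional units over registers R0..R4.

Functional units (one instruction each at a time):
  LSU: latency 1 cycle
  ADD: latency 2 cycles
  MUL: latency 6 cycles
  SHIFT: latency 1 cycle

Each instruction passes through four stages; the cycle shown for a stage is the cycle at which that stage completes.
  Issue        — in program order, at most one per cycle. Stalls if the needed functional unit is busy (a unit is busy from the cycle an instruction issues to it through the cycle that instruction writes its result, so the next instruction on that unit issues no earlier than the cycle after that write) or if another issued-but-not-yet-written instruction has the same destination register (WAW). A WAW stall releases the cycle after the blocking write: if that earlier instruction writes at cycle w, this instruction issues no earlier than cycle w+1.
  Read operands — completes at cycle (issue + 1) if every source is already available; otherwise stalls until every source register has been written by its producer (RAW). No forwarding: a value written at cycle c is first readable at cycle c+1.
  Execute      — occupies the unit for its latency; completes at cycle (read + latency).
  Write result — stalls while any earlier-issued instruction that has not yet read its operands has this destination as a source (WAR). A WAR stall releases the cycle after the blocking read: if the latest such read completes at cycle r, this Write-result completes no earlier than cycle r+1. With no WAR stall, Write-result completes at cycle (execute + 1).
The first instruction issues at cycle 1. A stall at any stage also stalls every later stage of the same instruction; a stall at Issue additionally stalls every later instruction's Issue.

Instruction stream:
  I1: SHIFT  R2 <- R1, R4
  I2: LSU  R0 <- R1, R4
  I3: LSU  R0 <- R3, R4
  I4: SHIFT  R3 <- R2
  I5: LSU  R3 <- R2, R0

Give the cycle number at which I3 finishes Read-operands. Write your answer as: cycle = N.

1) issue 1, read 2, done 3, write 4
2) issue 2, read 3, done 4, write 5
3) issue 6, read 7, done 8, write 9  <struct: LSU busy until I2 writes@5>
4) issue 7, read 8, done 9, write 10
5) issue 11, read 12, done 13, write 14  <WAW R3: wait I4 write@10>

cycle = 7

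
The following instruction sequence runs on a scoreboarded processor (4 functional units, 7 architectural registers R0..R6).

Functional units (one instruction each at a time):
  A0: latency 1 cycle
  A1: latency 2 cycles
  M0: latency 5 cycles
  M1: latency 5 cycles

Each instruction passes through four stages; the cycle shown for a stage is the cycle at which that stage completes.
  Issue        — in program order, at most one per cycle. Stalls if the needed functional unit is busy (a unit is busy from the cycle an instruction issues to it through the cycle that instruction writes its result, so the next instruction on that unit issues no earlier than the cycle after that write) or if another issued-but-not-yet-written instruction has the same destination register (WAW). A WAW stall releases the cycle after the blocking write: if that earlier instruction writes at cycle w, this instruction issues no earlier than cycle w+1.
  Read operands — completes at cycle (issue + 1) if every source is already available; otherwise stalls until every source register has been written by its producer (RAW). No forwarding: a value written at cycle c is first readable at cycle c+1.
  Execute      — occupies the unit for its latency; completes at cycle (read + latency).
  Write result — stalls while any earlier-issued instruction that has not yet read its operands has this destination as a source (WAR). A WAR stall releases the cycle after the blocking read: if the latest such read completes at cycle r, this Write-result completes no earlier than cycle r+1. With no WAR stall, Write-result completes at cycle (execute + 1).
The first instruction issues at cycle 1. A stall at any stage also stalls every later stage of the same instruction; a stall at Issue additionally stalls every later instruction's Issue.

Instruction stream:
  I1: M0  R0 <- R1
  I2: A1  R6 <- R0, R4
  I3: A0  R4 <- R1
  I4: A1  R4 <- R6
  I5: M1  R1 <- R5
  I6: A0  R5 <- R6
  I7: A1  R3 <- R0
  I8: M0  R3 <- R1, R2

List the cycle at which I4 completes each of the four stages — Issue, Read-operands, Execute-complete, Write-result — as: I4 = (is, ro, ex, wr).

cycle 1: I1 issues→M0
cycle 2: I1 reads; I2 issues→A1
cycle 3: I3 issues→A0
cycle 4: I3 reads
cycle 5: I3 exec-done
cycle 7: I1 exec-done
cycle 8: I1 writes R0
cycle 9: I2 reads
cycle 10: I3 writes R4
cycle 11: I2 exec-done
cycle 12: I2 writes R6
cycle 13: I4 issues→A1
cycle 14: I4 reads; I5 issues→M1
cycle 15: I5 reads; I6 issues→A0
cycle 16: I4 exec-done; I6 reads
cycle 17: I4 writes R4; I6 exec-done
cycle 18: I6 writes R5; I7 issues→A1
cycle 19: I7 reads
cycle 20: I5 exec-done
cycle 21: I5 writes R1; I7 exec-done
cycle 22: I7 writes R3
cycle 23: I8 issues→M0
cycle 24: I8 reads
cycle 29: I8 exec-done
cycle 30: I8 writes R3

I4 = (13, 14, 16, 17)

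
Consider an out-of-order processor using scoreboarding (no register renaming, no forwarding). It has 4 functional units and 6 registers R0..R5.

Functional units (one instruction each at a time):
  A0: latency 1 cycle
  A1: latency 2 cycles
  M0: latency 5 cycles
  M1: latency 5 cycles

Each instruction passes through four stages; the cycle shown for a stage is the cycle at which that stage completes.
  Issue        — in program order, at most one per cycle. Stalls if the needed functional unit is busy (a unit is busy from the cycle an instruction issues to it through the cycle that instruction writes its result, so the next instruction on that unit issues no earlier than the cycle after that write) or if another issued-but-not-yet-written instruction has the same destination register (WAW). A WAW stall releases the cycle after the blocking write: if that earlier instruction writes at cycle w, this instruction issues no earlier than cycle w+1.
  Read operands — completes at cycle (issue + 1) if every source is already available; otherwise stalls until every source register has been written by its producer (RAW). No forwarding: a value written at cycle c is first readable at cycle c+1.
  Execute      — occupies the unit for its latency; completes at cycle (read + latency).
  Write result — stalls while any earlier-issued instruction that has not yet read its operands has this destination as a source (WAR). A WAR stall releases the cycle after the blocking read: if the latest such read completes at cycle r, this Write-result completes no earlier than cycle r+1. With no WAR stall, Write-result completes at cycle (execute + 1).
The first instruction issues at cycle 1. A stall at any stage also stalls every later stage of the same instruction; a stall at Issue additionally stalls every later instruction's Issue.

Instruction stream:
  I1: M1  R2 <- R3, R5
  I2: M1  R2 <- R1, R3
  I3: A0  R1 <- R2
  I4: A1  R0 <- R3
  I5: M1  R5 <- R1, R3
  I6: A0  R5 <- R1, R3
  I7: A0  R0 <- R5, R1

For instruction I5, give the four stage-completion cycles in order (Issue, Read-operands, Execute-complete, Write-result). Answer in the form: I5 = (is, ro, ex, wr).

I5 = (17, 20, 25, 26)

I1: IS=1 RO=2 EX=7 WR=8
I2: IS=9 RO=10 EX=15 WR=16  [struct: M1 busy until I1 writes@8]
I3: IS=10 RO=17 EX=18 WR=19  [RAW R2: wait I2 write@16]
I4: IS=11 RO=12 EX=14 WR=15
I5: IS=17 RO=20 EX=25 WR=26  [struct: M1 busy until I2 writes@16; RAW R1: wait I3 write@19]
I6: IS=27 RO=28 EX=29 WR=30  [WAW R5: wait I5 write@26]
I7: IS=31 RO=32 EX=33 WR=34  [struct: A0 busy until I6 writes@30]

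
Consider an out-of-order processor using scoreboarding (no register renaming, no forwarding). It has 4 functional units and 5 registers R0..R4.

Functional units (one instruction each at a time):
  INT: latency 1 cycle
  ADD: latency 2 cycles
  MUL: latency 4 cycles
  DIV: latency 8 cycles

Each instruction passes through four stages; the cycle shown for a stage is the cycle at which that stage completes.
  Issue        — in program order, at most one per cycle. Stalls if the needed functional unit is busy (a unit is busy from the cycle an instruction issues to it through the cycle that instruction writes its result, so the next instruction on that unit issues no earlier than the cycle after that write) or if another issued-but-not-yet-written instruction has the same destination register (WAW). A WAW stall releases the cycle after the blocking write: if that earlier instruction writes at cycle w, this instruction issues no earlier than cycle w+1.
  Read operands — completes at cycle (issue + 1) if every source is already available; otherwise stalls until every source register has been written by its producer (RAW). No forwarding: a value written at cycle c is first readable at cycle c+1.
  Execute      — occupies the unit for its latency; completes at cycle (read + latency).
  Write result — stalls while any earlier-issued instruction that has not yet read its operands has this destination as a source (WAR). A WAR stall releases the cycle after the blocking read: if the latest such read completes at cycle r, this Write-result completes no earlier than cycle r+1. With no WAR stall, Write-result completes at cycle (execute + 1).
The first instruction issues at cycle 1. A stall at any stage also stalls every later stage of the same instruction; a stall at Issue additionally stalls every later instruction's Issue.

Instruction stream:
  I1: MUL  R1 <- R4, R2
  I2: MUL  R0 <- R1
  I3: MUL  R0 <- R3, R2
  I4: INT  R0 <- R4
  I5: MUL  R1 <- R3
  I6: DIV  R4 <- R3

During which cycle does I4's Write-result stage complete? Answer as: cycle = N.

I1: IS=1 RO=2 EX=6 WR=7
I2: IS=8 RO=9 EX=13 WR=14  [struct: MUL busy until I1 writes@7]
I3: IS=15 RO=16 EX=20 WR=21  [struct: MUL busy until I2 writes@14]
I4: IS=22 RO=23 EX=24 WR=25  [WAW R0: wait I3 write@21]
I5: IS=23 RO=24 EX=28 WR=29
I6: IS=24 RO=25 EX=33 WR=34

cycle = 25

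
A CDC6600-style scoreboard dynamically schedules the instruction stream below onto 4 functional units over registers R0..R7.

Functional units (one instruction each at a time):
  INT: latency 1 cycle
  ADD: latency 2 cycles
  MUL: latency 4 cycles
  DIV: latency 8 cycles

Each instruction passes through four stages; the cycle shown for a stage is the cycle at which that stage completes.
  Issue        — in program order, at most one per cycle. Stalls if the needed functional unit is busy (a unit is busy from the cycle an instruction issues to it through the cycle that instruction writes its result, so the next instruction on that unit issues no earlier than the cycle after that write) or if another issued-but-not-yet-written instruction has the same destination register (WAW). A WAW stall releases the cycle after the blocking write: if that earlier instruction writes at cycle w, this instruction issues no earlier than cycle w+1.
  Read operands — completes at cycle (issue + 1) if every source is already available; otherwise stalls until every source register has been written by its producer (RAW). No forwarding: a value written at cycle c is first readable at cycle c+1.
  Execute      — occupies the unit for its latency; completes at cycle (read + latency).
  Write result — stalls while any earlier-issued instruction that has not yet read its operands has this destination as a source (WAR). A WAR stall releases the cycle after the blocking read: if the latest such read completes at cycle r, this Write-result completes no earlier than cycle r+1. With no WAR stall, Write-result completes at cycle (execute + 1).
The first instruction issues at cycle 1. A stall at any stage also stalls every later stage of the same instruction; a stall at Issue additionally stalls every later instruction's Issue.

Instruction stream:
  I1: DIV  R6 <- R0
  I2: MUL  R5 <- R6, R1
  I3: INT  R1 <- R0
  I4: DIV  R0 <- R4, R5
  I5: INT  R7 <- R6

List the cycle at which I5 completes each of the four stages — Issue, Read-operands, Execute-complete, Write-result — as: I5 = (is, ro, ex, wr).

I5 = (14, 15, 16, 17)

[I1] 1/2/10/11
[I2] 2/12/16/17  (RAW R6: wait I1 write@11)
[I3] 3/4/5/13  (WAR R1: wait I2 read@12)
[I4] 12/18/26/27  (struct: DIV busy until I1 writes@11; RAW R5: wait I2 write@17)
[I5] 14/15/16/17  (struct: INT busy until I3 writes@13)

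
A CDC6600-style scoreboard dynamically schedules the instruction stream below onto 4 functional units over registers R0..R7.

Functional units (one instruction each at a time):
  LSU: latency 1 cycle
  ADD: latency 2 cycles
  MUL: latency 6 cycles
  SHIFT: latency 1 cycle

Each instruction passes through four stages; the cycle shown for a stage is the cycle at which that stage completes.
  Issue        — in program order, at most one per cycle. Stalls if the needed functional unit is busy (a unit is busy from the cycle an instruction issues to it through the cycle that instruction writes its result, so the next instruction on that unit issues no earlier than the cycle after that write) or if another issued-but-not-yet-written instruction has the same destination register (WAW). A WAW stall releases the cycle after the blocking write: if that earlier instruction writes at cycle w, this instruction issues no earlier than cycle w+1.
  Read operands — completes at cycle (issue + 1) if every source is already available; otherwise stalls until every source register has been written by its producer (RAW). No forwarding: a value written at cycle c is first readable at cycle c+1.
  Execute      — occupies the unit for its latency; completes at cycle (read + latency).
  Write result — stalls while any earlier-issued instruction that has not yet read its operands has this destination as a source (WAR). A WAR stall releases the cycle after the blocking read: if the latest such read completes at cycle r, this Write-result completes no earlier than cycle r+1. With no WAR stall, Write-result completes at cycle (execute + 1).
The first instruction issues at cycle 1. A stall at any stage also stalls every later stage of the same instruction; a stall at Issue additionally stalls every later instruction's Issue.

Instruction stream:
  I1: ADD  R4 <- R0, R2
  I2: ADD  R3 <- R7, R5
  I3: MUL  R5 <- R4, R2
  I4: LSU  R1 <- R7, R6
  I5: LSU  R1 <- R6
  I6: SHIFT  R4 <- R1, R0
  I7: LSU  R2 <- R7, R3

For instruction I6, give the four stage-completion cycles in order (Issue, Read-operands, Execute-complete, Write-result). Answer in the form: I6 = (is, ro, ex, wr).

t=1  issue I1 (ADD)
t=2  I1 read-ops
t=4  I1 finished on ADD
t=5  I1→R4
t=6  issue I2 (ADD)
t=7  I2 read-ops, issue I3 (MUL)
t=8  I3 read-ops, issue I4 (LSU)
t=9  I2 finished on ADD, I4 read-ops
t=10  I2→R3, I4 finished on LSU
t=11  I4→R1
t=12  issue I5 (LSU)
t=13  I5 read-ops, issue I6 (SHIFT)
t=14  I3 finished on MUL, I5 finished on LSU
t=15  I3→R5, I5→R1
t=16  I6 read-ops, issue I7 (LSU)
t=17  I6 finished on SHIFT, I7 read-ops
t=18  I6→R4, I7 finished on LSU
t=19  I7→R2

I6 = (13, 16, 17, 18)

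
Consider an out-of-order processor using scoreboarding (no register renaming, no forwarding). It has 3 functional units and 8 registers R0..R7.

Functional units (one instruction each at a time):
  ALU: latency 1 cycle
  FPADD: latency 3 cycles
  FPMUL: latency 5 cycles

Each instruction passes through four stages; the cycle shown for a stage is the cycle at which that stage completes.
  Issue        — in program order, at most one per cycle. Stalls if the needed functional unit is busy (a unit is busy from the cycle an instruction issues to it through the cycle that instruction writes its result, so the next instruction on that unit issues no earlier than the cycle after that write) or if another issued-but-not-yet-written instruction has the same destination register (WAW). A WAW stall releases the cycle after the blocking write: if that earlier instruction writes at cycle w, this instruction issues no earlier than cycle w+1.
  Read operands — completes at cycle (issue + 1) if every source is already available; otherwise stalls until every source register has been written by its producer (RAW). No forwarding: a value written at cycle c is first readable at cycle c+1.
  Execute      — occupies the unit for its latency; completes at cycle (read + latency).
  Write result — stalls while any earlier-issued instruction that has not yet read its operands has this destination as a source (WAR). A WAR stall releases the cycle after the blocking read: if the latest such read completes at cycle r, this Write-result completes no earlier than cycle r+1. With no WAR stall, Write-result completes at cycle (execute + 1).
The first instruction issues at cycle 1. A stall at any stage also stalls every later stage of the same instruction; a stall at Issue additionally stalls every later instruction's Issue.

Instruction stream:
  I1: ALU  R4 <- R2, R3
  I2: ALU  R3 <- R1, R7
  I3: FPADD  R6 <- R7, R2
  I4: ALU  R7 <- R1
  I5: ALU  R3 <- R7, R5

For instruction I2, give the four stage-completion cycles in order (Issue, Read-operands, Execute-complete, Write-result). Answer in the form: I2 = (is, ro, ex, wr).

I2 = (5, 6, 7, 8)

[I1] 1/2/3/4
[I2] 5/6/7/8  (struct: ALU busy until I1 writes@4)
[I3] 6/7/10/11
[I4] 9/10/11/12  (struct: ALU busy until I2 writes@8)
[I5] 13/14/15/16  (struct: ALU busy until I4 writes@12)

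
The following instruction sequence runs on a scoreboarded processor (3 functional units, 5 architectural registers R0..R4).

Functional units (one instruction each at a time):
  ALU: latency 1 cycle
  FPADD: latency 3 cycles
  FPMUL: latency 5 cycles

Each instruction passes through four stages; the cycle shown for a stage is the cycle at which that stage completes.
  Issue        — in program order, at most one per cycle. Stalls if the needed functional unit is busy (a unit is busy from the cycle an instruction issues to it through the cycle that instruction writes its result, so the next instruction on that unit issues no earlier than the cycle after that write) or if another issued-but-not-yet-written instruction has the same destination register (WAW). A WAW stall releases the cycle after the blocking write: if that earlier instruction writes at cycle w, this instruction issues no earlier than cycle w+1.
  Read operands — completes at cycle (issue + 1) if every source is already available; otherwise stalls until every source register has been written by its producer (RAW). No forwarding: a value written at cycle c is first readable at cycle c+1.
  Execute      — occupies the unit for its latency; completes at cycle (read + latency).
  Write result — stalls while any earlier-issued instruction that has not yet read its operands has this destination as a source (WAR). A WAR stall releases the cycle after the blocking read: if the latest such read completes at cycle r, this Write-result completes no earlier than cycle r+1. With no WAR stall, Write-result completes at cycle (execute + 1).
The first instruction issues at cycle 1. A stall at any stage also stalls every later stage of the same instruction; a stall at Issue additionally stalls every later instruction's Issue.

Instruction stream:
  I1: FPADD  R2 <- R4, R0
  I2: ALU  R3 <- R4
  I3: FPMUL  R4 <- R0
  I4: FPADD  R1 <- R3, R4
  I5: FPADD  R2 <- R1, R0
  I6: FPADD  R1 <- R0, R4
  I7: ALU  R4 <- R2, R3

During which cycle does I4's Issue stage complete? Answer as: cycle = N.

cycle = 7

[1] issue I1 (FPADD)
[2] I1 read-ops; issue I2 (ALU)
[3] I2 read-ops; issue I3 (FPMUL)
[4] I2 finished on ALU; I3 read-ops
[5] I1 finished on FPADD; I2→R3
[6] I1→R2
[7] issue I4 (FPADD)
[9] I3 finished on FPMUL
[10] I3→R4
[11] I4 read-ops
[14] I4 finished on FPADD
[15] I4→R1
[16] issue I5 (FPADD)
[17] I5 read-ops
[20] I5 finished on FPADD
[21] I5→R2
[22] issue I6 (FPADD)
[23] I6 read-ops; issue I7 (ALU)
[24] I7 read-ops
[25] I7 finished on ALU
[26] I6 finished on FPADD; I7→R4
[27] I6→R1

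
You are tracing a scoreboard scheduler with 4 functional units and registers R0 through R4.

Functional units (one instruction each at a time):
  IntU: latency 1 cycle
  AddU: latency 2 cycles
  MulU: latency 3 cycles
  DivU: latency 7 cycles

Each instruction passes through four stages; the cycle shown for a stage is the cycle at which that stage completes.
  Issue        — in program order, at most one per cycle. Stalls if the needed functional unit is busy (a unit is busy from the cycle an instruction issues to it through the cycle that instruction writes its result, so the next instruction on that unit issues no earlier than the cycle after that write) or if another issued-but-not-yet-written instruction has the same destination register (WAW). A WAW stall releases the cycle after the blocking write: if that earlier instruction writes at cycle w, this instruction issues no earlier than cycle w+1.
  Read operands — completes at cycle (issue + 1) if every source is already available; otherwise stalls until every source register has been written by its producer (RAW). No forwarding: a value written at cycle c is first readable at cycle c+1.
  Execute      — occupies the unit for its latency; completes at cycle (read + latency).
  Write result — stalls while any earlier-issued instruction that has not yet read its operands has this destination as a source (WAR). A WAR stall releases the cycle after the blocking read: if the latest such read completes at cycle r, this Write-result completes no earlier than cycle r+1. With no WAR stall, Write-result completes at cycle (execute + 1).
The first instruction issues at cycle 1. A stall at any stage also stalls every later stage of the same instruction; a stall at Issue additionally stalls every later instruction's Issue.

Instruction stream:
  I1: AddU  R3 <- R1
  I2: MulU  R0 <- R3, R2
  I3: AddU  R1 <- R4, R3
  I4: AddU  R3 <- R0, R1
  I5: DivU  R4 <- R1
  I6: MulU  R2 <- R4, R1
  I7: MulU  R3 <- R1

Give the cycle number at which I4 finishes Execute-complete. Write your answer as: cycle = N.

cycle = 14

I1 -> (1, 2, 4, 5)
I2 -> (2, 6, 9, 10)  // RAW R3: wait I1 write@5
I3 -> (6, 7, 9, 10)  // struct: AddU busy until I1 writes@5
I4 -> (11, 12, 14, 15)  // struct: AddU busy until I3 writes@10
I5 -> (12, 13, 20, 21)
I6 -> (13, 22, 25, 26)  // RAW R4: wait I5 write@21
I7 -> (27, 28, 31, 32)  // struct: MulU busy until I6 writes@26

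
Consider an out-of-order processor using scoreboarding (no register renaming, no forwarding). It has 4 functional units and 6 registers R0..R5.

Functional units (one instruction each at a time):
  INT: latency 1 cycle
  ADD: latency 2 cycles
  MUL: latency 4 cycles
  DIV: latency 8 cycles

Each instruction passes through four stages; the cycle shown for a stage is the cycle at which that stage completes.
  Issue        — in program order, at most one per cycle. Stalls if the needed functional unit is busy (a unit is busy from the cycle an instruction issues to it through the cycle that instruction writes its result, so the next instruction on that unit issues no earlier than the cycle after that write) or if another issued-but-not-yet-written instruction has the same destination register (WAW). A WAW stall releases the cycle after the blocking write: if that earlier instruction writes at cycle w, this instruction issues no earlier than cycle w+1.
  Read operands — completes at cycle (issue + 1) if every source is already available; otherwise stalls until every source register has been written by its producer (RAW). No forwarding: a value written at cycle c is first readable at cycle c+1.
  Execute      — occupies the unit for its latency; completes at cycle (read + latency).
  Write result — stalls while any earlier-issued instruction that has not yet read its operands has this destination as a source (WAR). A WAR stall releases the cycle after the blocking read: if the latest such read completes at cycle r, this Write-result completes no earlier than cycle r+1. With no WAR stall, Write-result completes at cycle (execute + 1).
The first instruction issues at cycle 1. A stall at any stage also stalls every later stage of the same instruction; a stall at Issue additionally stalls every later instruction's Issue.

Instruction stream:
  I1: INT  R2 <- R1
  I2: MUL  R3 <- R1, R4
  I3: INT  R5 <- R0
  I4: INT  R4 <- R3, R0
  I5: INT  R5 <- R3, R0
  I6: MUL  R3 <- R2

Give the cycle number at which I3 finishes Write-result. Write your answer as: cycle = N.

cycle = 8

1) issue 1, read 2, done 3, write 4
2) issue 2, read 3, done 7, write 8
3) issue 5, read 6, done 7, write 8  <struct: INT busy until I1 writes@4>
4) issue 9, read 10, done 11, write 12  <struct: INT busy until I3 writes@8>
5) issue 13, read 14, done 15, write 16  <struct: INT busy until I4 writes@12>
6) issue 14, read 15, done 19, write 20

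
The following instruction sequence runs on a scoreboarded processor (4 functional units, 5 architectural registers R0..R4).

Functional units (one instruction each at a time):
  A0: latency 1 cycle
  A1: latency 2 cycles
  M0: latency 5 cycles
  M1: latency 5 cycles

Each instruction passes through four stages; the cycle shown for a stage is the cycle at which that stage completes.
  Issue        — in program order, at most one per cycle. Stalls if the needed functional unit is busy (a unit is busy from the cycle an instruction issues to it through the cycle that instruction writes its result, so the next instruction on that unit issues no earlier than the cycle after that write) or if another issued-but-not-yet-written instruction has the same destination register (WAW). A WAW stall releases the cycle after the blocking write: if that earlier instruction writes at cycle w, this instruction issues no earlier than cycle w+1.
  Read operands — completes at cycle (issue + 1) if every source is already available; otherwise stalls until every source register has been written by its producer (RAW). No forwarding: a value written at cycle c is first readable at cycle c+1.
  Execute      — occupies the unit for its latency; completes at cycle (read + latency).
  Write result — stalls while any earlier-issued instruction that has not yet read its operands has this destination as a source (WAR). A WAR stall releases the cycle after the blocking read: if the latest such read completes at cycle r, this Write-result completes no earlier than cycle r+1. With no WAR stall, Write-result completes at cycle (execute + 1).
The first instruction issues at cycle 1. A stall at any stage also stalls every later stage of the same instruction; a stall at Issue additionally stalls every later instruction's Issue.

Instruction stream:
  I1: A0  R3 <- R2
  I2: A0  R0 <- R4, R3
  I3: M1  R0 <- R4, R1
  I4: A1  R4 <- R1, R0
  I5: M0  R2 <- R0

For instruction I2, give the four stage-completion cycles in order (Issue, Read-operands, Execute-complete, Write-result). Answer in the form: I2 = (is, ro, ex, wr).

I1: IS=1 RO=2 EX=3 WR=4
I2: IS=5 RO=6 EX=7 WR=8  [struct: A0 busy until I1 writes@4]
I3: IS=9 RO=10 EX=15 WR=16  [WAW R0: wait I2 write@8]
I4: IS=10 RO=17 EX=19 WR=20  [RAW R0: wait I3 write@16]
I5: IS=11 RO=17 EX=22 WR=23  [RAW R0: wait I3 write@16]

I2 = (5, 6, 7, 8)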